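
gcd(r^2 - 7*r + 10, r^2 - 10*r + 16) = r - 2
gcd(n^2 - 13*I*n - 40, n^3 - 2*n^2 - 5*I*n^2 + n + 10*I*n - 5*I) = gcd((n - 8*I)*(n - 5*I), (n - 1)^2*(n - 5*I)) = n - 5*I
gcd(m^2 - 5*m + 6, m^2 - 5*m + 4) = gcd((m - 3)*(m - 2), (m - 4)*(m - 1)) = 1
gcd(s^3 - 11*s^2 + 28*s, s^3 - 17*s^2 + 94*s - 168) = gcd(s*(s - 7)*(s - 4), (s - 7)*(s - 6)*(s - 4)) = s^2 - 11*s + 28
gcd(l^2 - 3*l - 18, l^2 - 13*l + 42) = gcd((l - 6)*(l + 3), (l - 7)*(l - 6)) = l - 6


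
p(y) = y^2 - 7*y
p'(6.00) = 5.00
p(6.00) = -6.00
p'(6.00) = 5.00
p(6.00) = -6.00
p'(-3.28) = -13.56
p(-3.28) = 33.72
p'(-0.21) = -7.42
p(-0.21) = 1.51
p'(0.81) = -5.38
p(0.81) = -5.01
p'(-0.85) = -8.70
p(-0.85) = 6.67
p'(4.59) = 2.18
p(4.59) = -11.06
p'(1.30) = -4.40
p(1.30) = -7.41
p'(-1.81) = -10.62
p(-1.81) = 15.95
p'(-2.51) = -12.02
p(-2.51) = 23.87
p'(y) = 2*y - 7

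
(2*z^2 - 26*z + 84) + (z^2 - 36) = 3*z^2 - 26*z + 48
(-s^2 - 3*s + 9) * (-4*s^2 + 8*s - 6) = 4*s^4 + 4*s^3 - 54*s^2 + 90*s - 54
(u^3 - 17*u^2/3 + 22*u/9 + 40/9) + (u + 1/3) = u^3 - 17*u^2/3 + 31*u/9 + 43/9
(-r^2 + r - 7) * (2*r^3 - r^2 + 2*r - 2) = -2*r^5 + 3*r^4 - 17*r^3 + 11*r^2 - 16*r + 14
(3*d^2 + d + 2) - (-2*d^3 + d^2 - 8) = 2*d^3 + 2*d^2 + d + 10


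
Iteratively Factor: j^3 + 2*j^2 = (j + 2)*(j^2) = j*(j + 2)*(j)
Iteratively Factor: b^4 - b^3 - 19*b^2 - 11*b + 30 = (b + 2)*(b^3 - 3*b^2 - 13*b + 15) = (b - 5)*(b + 2)*(b^2 + 2*b - 3) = (b - 5)*(b - 1)*(b + 2)*(b + 3)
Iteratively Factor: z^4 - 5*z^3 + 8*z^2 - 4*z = (z - 2)*(z^3 - 3*z^2 + 2*z) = (z - 2)*(z - 1)*(z^2 - 2*z) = z*(z - 2)*(z - 1)*(z - 2)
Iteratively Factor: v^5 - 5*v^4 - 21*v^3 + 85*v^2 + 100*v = (v - 5)*(v^4 - 21*v^2 - 20*v) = (v - 5)*(v + 4)*(v^3 - 4*v^2 - 5*v) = (v - 5)^2*(v + 4)*(v^2 + v) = (v - 5)^2*(v + 1)*(v + 4)*(v)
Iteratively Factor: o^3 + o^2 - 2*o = (o + 2)*(o^2 - o) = (o - 1)*(o + 2)*(o)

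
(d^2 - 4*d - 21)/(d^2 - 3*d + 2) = (d^2 - 4*d - 21)/(d^2 - 3*d + 2)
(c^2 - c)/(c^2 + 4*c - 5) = c/(c + 5)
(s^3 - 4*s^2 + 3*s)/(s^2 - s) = s - 3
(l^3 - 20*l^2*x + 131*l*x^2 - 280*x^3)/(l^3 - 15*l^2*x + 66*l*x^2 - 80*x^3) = (-l + 7*x)/(-l + 2*x)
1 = 1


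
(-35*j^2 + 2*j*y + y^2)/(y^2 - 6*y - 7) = (35*j^2 - 2*j*y - y^2)/(-y^2 + 6*y + 7)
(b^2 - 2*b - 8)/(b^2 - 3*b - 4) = (b + 2)/(b + 1)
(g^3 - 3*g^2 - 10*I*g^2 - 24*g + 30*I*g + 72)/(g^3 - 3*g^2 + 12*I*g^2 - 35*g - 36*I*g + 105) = (g^2 - 10*I*g - 24)/(g^2 + 12*I*g - 35)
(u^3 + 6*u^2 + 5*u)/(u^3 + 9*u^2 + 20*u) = (u + 1)/(u + 4)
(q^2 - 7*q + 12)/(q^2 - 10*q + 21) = (q - 4)/(q - 7)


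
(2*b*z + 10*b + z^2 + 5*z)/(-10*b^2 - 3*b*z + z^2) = (z + 5)/(-5*b + z)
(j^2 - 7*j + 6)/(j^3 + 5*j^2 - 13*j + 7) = (j - 6)/(j^2 + 6*j - 7)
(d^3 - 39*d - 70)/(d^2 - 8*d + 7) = (d^2 + 7*d + 10)/(d - 1)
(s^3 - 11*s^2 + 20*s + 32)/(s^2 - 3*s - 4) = s - 8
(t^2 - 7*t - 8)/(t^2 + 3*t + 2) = (t - 8)/(t + 2)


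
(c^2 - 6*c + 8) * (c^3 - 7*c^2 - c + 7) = c^5 - 13*c^4 + 49*c^3 - 43*c^2 - 50*c + 56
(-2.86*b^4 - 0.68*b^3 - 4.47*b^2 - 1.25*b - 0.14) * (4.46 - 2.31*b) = 6.6066*b^5 - 11.1848*b^4 + 7.2929*b^3 - 17.0487*b^2 - 5.2516*b - 0.6244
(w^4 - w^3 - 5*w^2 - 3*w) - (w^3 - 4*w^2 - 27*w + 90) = w^4 - 2*w^3 - w^2 + 24*w - 90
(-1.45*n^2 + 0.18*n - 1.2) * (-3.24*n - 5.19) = 4.698*n^3 + 6.9423*n^2 + 2.9538*n + 6.228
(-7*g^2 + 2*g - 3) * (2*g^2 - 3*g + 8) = -14*g^4 + 25*g^3 - 68*g^2 + 25*g - 24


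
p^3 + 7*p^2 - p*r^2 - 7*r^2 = (p + 7)*(p - r)*(p + r)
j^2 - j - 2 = (j - 2)*(j + 1)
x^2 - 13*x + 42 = (x - 7)*(x - 6)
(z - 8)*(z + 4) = z^2 - 4*z - 32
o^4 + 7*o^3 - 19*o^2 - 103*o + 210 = (o - 3)*(o - 2)*(o + 5)*(o + 7)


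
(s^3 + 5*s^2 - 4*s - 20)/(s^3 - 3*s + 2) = (s^2 + 3*s - 10)/(s^2 - 2*s + 1)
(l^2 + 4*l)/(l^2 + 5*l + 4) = l/(l + 1)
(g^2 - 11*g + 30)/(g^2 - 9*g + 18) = (g - 5)/(g - 3)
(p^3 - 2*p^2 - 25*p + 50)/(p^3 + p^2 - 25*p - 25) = (p - 2)/(p + 1)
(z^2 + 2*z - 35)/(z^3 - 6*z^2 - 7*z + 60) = (z + 7)/(z^2 - z - 12)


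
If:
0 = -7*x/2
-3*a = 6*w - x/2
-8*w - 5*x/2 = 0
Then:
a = 0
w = 0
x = 0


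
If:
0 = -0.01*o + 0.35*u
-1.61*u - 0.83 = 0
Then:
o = -18.04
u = -0.52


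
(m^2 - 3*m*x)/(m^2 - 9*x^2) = m/(m + 3*x)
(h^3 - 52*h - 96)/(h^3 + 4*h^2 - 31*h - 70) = (h^2 - 2*h - 48)/(h^2 + 2*h - 35)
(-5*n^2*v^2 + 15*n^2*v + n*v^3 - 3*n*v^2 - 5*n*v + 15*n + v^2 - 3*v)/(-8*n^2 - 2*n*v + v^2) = (5*n^2*v^2 - 15*n^2*v - n*v^3 + 3*n*v^2 + 5*n*v - 15*n - v^2 + 3*v)/(8*n^2 + 2*n*v - v^2)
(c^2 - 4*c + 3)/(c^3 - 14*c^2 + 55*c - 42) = (c - 3)/(c^2 - 13*c + 42)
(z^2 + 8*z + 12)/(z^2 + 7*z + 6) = (z + 2)/(z + 1)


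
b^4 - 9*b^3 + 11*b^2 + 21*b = b*(b - 7)*(b - 3)*(b + 1)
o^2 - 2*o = o*(o - 2)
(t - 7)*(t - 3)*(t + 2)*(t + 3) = t^4 - 5*t^3 - 23*t^2 + 45*t + 126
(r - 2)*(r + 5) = r^2 + 3*r - 10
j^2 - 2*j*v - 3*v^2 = (j - 3*v)*(j + v)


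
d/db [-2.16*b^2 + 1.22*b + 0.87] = 1.22 - 4.32*b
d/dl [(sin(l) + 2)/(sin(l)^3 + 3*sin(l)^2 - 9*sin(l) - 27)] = (-3*sin(l) + cos(2*l) - 4)*cos(l)/((sin(l) - 3)^2*(sin(l) + 3)^3)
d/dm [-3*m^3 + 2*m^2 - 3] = m*(4 - 9*m)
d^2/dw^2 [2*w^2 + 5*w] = 4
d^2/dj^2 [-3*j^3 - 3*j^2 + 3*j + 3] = -18*j - 6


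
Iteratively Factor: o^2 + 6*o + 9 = (o + 3)*(o + 3)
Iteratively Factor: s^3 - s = (s + 1)*(s^2 - s) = s*(s + 1)*(s - 1)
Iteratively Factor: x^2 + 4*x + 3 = (x + 3)*(x + 1)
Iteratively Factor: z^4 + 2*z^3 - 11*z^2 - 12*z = (z + 1)*(z^3 + z^2 - 12*z) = (z + 1)*(z + 4)*(z^2 - 3*z) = (z - 3)*(z + 1)*(z + 4)*(z)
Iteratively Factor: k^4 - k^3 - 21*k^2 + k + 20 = (k - 1)*(k^3 - 21*k - 20) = (k - 1)*(k + 4)*(k^2 - 4*k - 5) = (k - 1)*(k + 1)*(k + 4)*(k - 5)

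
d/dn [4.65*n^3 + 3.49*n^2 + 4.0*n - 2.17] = 13.95*n^2 + 6.98*n + 4.0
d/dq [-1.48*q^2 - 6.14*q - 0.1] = -2.96*q - 6.14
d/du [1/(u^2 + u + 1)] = (-2*u - 1)/(u^2 + u + 1)^2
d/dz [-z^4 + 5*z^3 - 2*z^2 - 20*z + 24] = -4*z^3 + 15*z^2 - 4*z - 20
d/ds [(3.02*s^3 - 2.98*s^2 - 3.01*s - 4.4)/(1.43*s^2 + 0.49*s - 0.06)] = (4.3186*s^4 + 2.9596*s^3 + 2.3005*s^2 + 12.9416*s + 2.3366)/(2.0449*s^4 + 1.4014*s^3 + 0.0685*s^2 - 0.0588*s + 0.0036)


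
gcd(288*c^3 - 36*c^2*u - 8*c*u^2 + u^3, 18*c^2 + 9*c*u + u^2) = 6*c + u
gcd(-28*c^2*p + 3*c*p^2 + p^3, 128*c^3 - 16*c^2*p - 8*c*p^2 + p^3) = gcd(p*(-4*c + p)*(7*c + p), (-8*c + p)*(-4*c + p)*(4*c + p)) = -4*c + p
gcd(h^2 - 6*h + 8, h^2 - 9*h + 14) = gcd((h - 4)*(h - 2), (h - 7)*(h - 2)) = h - 2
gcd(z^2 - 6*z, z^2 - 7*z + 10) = 1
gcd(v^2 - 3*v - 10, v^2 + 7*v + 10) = v + 2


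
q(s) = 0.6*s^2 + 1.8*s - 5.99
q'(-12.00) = -12.60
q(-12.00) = 58.81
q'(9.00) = 12.60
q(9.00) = 58.81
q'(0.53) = 2.44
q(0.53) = -4.87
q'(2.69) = 5.03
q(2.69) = 3.19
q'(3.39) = 5.87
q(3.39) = 7.01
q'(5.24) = 8.09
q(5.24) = 19.92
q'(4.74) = 7.49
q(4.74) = 16.02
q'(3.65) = 6.18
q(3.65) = 8.57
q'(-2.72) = -1.46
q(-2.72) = -6.45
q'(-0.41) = 1.31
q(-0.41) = -6.63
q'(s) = 1.2*s + 1.8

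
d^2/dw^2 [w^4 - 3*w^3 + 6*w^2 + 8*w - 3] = 12*w^2 - 18*w + 12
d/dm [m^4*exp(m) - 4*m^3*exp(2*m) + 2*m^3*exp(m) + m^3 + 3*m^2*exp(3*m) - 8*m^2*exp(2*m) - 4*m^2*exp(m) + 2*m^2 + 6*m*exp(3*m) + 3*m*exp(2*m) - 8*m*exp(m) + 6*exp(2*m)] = m^4*exp(m) - 8*m^3*exp(2*m) + 6*m^3*exp(m) + 9*m^2*exp(3*m) - 28*m^2*exp(2*m) + 2*m^2*exp(m) + 3*m^2 + 24*m*exp(3*m) - 10*m*exp(2*m) - 16*m*exp(m) + 4*m + 6*exp(3*m) + 15*exp(2*m) - 8*exp(m)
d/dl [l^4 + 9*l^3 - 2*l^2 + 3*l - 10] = 4*l^3 + 27*l^2 - 4*l + 3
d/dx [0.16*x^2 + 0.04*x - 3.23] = 0.32*x + 0.04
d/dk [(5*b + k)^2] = 10*b + 2*k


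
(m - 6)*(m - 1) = m^2 - 7*m + 6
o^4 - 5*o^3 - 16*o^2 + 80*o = o*(o - 5)*(o - 4)*(o + 4)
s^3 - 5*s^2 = s^2*(s - 5)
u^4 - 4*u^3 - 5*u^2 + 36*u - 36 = (u - 3)*(u - 2)^2*(u + 3)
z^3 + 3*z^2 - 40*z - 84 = (z - 6)*(z + 2)*(z + 7)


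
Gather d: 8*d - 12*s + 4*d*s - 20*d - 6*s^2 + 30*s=d*(4*s - 12) - 6*s^2 + 18*s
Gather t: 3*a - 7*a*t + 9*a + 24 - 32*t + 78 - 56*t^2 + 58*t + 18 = 12*a - 56*t^2 + t*(26 - 7*a) + 120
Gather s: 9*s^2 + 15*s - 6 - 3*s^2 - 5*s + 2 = 6*s^2 + 10*s - 4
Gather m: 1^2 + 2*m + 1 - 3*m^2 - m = -3*m^2 + m + 2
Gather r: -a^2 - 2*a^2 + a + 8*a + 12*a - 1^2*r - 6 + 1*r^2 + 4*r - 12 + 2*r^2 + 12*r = -3*a^2 + 21*a + 3*r^2 + 15*r - 18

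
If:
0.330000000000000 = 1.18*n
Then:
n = 0.28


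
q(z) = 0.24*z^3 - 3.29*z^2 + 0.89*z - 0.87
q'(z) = 0.72*z^2 - 6.58*z + 0.89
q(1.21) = -4.18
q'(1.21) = -6.02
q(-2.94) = -38.02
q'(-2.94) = 26.46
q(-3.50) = -54.58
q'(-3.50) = 32.74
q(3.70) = -30.46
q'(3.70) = -13.60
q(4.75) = -45.15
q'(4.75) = -14.12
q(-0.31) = -1.47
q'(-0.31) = 3.00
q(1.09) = -3.50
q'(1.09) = -5.43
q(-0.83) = -4.01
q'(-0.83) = 6.85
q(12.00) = -49.23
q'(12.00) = 25.61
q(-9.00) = -450.33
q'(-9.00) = 118.43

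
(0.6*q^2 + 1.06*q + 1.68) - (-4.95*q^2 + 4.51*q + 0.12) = 5.55*q^2 - 3.45*q + 1.56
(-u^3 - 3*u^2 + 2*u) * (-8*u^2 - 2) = 8*u^5 + 24*u^4 - 14*u^3 + 6*u^2 - 4*u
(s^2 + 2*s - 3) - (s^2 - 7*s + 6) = 9*s - 9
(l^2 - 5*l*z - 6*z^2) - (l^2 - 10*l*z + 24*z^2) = 5*l*z - 30*z^2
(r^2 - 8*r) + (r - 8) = r^2 - 7*r - 8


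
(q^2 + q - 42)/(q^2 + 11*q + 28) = (q - 6)/(q + 4)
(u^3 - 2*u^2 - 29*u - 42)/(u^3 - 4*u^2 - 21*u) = (u + 2)/u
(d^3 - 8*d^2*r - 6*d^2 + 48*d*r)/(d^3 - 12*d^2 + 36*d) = (d - 8*r)/(d - 6)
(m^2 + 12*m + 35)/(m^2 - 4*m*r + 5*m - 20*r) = (-m - 7)/(-m + 4*r)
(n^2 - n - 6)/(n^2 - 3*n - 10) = (n - 3)/(n - 5)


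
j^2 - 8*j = j*(j - 8)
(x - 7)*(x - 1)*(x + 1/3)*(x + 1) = x^4 - 20*x^3/3 - 10*x^2/3 + 20*x/3 + 7/3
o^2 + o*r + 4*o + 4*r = (o + 4)*(o + r)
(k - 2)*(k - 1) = k^2 - 3*k + 2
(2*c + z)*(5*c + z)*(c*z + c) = 10*c^3*z + 10*c^3 + 7*c^2*z^2 + 7*c^2*z + c*z^3 + c*z^2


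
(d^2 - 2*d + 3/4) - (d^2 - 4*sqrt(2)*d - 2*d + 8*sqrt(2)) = 4*sqrt(2)*d - 8*sqrt(2) + 3/4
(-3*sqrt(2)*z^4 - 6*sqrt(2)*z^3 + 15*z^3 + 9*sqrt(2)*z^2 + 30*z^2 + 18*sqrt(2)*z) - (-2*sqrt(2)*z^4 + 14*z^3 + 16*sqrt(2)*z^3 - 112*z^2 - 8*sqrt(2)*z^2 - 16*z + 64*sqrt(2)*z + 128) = -sqrt(2)*z^4 - 22*sqrt(2)*z^3 + z^3 + 17*sqrt(2)*z^2 + 142*z^2 - 46*sqrt(2)*z + 16*z - 128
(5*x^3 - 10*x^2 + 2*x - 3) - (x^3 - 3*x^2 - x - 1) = 4*x^3 - 7*x^2 + 3*x - 2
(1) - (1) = 0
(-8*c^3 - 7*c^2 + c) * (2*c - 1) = -16*c^4 - 6*c^3 + 9*c^2 - c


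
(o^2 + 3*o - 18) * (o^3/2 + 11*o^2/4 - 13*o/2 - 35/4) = o^5/2 + 17*o^4/4 - 29*o^3/4 - 311*o^2/4 + 363*o/4 + 315/2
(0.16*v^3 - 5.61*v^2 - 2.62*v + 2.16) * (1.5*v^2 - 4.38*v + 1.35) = 0.24*v^5 - 9.1158*v^4 + 20.8578*v^3 + 7.1421*v^2 - 12.9978*v + 2.916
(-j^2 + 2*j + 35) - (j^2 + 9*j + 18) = -2*j^2 - 7*j + 17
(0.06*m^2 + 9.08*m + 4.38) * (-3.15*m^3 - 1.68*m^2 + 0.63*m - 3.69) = -0.189*m^5 - 28.7028*m^4 - 29.0136*m^3 - 1.8594*m^2 - 30.7458*m - 16.1622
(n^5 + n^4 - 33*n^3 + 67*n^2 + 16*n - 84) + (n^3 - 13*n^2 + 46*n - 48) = n^5 + n^4 - 32*n^3 + 54*n^2 + 62*n - 132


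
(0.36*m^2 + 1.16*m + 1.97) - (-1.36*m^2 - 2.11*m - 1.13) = 1.72*m^2 + 3.27*m + 3.1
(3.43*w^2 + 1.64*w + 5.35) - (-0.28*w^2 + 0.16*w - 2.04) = 3.71*w^2 + 1.48*w + 7.39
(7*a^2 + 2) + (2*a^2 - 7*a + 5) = 9*a^2 - 7*a + 7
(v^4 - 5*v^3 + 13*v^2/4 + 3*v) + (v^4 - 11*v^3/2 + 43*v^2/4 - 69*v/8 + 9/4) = 2*v^4 - 21*v^3/2 + 14*v^2 - 45*v/8 + 9/4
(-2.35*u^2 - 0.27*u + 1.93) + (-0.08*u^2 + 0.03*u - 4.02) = -2.43*u^2 - 0.24*u - 2.09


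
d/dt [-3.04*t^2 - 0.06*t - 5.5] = -6.08*t - 0.06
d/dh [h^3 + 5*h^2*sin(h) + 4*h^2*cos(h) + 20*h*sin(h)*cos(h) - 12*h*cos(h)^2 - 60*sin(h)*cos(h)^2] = -4*h^2*sin(h) + 5*h^2*cos(h) + 3*h^2 + 10*h*sin(h) + 12*h*sin(2*h) + 8*h*cos(h) + 20*h*cos(2*h) + 10*sin(2*h) - 15*cos(h) - 6*cos(2*h) - 45*cos(3*h) - 6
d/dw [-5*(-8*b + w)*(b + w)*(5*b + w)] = 215*b^2 + 20*b*w - 15*w^2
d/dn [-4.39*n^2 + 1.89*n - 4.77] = 1.89 - 8.78*n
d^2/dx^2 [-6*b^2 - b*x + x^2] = 2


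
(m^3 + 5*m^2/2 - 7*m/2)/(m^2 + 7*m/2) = m - 1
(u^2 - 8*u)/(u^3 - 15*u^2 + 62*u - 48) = u/(u^2 - 7*u + 6)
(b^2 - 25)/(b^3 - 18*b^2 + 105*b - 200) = (b + 5)/(b^2 - 13*b + 40)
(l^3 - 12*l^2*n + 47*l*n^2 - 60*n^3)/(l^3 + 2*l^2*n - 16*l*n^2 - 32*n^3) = (l^2 - 8*l*n + 15*n^2)/(l^2 + 6*l*n + 8*n^2)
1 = 1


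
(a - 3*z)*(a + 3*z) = a^2 - 9*z^2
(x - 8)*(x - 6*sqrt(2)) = x^2 - 6*sqrt(2)*x - 8*x + 48*sqrt(2)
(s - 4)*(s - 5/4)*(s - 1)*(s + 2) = s^4 - 17*s^3/4 - 9*s^2/4 + 31*s/2 - 10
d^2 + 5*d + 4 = (d + 1)*(d + 4)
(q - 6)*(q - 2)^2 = q^3 - 10*q^2 + 28*q - 24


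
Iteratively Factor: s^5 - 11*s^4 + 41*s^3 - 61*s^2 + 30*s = (s)*(s^4 - 11*s^3 + 41*s^2 - 61*s + 30) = s*(s - 1)*(s^3 - 10*s^2 + 31*s - 30) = s*(s - 3)*(s - 1)*(s^2 - 7*s + 10) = s*(s - 3)*(s - 2)*(s - 1)*(s - 5)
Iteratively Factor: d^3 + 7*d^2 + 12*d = (d + 4)*(d^2 + 3*d) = (d + 3)*(d + 4)*(d)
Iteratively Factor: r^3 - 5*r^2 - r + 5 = (r - 1)*(r^2 - 4*r - 5) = (r - 5)*(r - 1)*(r + 1)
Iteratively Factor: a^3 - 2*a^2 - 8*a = (a - 4)*(a^2 + 2*a) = (a - 4)*(a + 2)*(a)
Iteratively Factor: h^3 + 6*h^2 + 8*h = (h + 2)*(h^2 + 4*h) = h*(h + 2)*(h + 4)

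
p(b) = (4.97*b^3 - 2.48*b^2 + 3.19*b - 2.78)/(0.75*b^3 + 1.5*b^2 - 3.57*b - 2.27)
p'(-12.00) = 0.24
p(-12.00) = 8.65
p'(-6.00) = 2.51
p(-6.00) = 13.33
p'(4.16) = -0.11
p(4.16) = 5.18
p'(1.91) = -85.78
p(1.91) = 17.95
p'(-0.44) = -118.89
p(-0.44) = 10.76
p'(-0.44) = -118.89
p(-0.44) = 10.76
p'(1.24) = -9.56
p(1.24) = -2.31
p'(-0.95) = -4.44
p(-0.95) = -6.72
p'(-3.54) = 170.10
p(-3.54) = 64.69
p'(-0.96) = -4.01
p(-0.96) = -6.68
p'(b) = (-2.25*b^2 - 3.0*b + 3.57)*(4.97*b^3 - 2.48*b^2 + 3.19*b - 2.78)/(0.75*b^3 + 1.5*b^2 - 3.57*b - 2.27)^2 + (14.91*b^2 - 4.96*b + 3.19)/(0.75*b^3 + 1.5*b^2 - 3.57*b - 2.27)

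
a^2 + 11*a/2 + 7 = (a + 2)*(a + 7/2)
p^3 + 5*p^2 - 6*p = p*(p - 1)*(p + 6)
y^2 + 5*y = y*(y + 5)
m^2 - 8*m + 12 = (m - 6)*(m - 2)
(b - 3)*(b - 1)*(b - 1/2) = b^3 - 9*b^2/2 + 5*b - 3/2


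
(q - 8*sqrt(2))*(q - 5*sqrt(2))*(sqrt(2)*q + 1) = sqrt(2)*q^3 - 25*q^2 + 67*sqrt(2)*q + 80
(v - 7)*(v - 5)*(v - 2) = v^3 - 14*v^2 + 59*v - 70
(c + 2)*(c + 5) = c^2 + 7*c + 10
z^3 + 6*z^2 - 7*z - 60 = (z - 3)*(z + 4)*(z + 5)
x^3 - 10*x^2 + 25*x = x*(x - 5)^2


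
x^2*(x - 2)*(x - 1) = x^4 - 3*x^3 + 2*x^2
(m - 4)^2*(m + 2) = m^3 - 6*m^2 + 32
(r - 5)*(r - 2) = r^2 - 7*r + 10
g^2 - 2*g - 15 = (g - 5)*(g + 3)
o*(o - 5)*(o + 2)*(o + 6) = o^4 + 3*o^3 - 28*o^2 - 60*o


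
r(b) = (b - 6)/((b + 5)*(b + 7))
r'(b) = -(b - 6)/((b + 5)*(b + 7)^2) - (b - 6)/((b + 5)^2*(b + 7)) + 1/((b + 5)*(b + 7)) = (-b^2 + 12*b + 107)/(b^4 + 24*b^3 + 214*b^2 + 840*b + 1225)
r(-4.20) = -4.55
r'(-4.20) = 7.76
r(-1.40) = -0.37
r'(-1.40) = 0.22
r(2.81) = -0.04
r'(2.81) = 0.02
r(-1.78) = -0.46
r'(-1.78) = 0.29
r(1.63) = -0.08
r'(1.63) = 0.04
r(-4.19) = -4.48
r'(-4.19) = 7.56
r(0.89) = -0.11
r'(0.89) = 0.05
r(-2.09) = -0.57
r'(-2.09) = 0.38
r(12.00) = 0.02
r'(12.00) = 0.00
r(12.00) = 0.02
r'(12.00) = 0.00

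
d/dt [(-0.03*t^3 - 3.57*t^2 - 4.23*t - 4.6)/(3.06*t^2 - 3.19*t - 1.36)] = (-0.0918*t^4 + 0.191399999999998*t^3 + 24.4545*t^2 + 37.8624*t - 8.9212)/(9.3636*t^4 - 19.5228*t^3 + 1.8529*t^2 + 8.6768*t + 1.8496)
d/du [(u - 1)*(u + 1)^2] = (u + 1)*(3*u - 1)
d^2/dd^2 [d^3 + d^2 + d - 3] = 6*d + 2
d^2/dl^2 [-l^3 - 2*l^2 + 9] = -6*l - 4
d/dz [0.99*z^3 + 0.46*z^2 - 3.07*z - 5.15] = 2.97*z^2 + 0.92*z - 3.07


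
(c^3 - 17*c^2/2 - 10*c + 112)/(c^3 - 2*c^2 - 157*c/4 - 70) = 2*(c - 4)/(2*c + 5)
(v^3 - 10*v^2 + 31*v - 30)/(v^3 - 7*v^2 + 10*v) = (v - 3)/v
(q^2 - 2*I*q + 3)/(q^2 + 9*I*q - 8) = (q - 3*I)/(q + 8*I)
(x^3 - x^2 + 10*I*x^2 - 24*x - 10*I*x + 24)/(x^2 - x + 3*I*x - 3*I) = (x^2 + 10*I*x - 24)/(x + 3*I)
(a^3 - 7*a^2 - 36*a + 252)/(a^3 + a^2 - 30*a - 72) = (a^2 - a - 42)/(a^2 + 7*a + 12)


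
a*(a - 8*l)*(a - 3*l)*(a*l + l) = a^4*l - 11*a^3*l^2 + a^3*l + 24*a^2*l^3 - 11*a^2*l^2 + 24*a*l^3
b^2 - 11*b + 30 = (b - 6)*(b - 5)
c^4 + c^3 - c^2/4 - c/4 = c*(c - 1/2)*(c + 1/2)*(c + 1)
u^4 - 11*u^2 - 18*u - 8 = (u - 4)*(u + 1)^2*(u + 2)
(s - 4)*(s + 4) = s^2 - 16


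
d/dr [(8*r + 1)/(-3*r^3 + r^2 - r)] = (48*r^3 + r^2 - 2*r + 1)/(r^2*(9*r^4 - 6*r^3 + 7*r^2 - 2*r + 1))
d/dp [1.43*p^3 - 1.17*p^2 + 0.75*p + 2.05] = 4.29*p^2 - 2.34*p + 0.75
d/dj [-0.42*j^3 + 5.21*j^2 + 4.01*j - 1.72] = -1.26*j^2 + 10.42*j + 4.01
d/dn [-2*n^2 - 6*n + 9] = -4*n - 6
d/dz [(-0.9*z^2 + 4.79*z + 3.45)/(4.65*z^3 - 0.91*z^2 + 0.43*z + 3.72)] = (4.185*z^4 - 44.547*z^3 - 44.1556*z^2 - 0.417*z + 16.3353)/(21.6225*z^6 - 8.463*z^5 + 4.8271*z^4 + 33.8134*z^3 - 6.5855*z^2 + 3.1992*z + 13.8384)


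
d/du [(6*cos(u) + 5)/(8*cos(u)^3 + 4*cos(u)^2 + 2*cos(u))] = (48*cos(u)^3 + 72*cos(u)^2 + 20*cos(u) + 5)*sin(u)/(2*(-4*sin(u)^2 + 2*cos(u) + 5)^2*cos(u)^2)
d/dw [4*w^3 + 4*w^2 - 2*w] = 12*w^2 + 8*w - 2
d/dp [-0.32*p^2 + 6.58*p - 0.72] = 6.58 - 0.64*p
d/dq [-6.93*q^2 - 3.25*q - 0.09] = -13.86*q - 3.25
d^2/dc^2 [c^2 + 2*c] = 2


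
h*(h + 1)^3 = h^4 + 3*h^3 + 3*h^2 + h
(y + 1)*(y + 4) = y^2 + 5*y + 4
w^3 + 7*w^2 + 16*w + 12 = (w + 2)^2*(w + 3)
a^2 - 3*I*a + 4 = (a - 4*I)*(a + I)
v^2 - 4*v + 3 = (v - 3)*(v - 1)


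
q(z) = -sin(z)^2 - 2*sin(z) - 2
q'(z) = -2*sin(z)*cos(z) - 2*cos(z) = -2*(sin(z) + 1)*cos(z)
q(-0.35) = -1.43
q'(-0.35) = -1.23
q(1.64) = -4.99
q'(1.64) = 0.28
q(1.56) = -5.00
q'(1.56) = -0.04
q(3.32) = -1.68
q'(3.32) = 1.62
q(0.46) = -3.08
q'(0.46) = -2.59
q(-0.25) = -1.57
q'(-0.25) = -1.46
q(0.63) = -3.53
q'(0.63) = -2.57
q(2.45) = -3.68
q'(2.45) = 2.52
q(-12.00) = -3.36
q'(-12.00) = -2.59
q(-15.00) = -1.12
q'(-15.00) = 0.53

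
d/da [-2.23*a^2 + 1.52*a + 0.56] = 1.52 - 4.46*a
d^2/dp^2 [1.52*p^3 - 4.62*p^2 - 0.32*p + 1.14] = 9.12*p - 9.24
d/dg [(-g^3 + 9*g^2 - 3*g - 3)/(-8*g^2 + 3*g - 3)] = 2*(4*g^4 - 3*g^3 + 6*g^2 - 51*g + 9)/(64*g^4 - 48*g^3 + 57*g^2 - 18*g + 9)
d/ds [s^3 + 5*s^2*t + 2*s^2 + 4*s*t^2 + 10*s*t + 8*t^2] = 3*s^2 + 10*s*t + 4*s + 4*t^2 + 10*t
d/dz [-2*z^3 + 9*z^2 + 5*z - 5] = -6*z^2 + 18*z + 5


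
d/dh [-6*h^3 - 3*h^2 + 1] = 6*h*(-3*h - 1)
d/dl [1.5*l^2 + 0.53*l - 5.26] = 3.0*l + 0.53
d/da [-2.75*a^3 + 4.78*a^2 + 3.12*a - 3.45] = -8.25*a^2 + 9.56*a + 3.12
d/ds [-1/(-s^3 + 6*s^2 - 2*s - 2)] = (-3*s^2 + 12*s - 2)/(s^3 - 6*s^2 + 2*s + 2)^2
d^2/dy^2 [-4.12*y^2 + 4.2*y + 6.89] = -8.24000000000000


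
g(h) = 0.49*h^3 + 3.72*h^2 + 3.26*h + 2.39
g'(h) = 1.47*h^2 + 7.44*h + 3.26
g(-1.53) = 4.36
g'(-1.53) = -4.68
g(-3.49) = 15.49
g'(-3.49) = -4.80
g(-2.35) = 8.91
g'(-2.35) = -6.11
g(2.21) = 33.05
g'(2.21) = 26.88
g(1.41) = 15.76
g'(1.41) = 16.67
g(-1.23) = 3.10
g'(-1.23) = -3.67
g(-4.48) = 18.39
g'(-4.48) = -0.57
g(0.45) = 4.65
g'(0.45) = 6.91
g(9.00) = 690.26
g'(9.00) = 189.29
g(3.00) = 58.88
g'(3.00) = 38.81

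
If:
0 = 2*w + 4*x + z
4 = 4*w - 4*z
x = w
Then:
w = 1/7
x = 1/7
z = -6/7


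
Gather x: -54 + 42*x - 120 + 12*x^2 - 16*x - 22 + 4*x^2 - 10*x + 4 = 16*x^2 + 16*x - 192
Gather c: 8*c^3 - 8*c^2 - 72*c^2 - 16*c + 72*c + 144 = 8*c^3 - 80*c^2 + 56*c + 144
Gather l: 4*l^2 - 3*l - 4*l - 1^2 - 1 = 4*l^2 - 7*l - 2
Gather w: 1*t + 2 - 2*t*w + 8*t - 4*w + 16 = 9*t + w*(-2*t - 4) + 18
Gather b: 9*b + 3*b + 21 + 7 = 12*b + 28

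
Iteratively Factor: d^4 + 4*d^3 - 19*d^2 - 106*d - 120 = (d + 2)*(d^3 + 2*d^2 - 23*d - 60) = (d + 2)*(d + 4)*(d^2 - 2*d - 15) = (d - 5)*(d + 2)*(d + 4)*(d + 3)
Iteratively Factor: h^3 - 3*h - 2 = (h + 1)*(h^2 - h - 2) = (h + 1)^2*(h - 2)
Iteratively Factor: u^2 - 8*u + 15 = (u - 5)*(u - 3)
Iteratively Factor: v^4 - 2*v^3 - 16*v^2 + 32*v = (v - 4)*(v^3 + 2*v^2 - 8*v) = (v - 4)*(v + 4)*(v^2 - 2*v) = (v - 4)*(v - 2)*(v + 4)*(v)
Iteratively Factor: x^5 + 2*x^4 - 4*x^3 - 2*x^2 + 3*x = (x)*(x^4 + 2*x^3 - 4*x^2 - 2*x + 3) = x*(x + 3)*(x^3 - x^2 - x + 1) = x*(x + 1)*(x + 3)*(x^2 - 2*x + 1) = x*(x - 1)*(x + 1)*(x + 3)*(x - 1)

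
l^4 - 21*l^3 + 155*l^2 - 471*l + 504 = (l - 8)*(l - 7)*(l - 3)^2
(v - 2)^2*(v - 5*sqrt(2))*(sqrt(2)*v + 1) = sqrt(2)*v^4 - 9*v^3 - 4*sqrt(2)*v^3 - sqrt(2)*v^2 + 36*v^2 - 36*v + 20*sqrt(2)*v - 20*sqrt(2)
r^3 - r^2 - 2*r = r*(r - 2)*(r + 1)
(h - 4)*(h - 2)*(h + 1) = h^3 - 5*h^2 + 2*h + 8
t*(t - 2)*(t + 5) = t^3 + 3*t^2 - 10*t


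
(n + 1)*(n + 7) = n^2 + 8*n + 7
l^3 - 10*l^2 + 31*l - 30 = (l - 5)*(l - 3)*(l - 2)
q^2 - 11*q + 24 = (q - 8)*(q - 3)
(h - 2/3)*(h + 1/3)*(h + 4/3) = h^3 + h^2 - 2*h/3 - 8/27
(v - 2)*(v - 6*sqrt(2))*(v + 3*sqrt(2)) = v^3 - 3*sqrt(2)*v^2 - 2*v^2 - 36*v + 6*sqrt(2)*v + 72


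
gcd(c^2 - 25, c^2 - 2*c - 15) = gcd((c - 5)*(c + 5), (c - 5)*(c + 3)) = c - 5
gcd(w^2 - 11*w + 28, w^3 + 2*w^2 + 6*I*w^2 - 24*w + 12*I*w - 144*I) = w - 4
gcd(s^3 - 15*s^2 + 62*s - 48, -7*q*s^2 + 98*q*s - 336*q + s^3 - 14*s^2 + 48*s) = s^2 - 14*s + 48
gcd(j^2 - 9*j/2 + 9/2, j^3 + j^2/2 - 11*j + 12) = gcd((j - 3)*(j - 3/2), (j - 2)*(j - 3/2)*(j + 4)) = j - 3/2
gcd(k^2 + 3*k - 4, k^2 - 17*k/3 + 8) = 1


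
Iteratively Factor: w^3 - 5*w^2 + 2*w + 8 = (w + 1)*(w^2 - 6*w + 8) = (w - 2)*(w + 1)*(w - 4)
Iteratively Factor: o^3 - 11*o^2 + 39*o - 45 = (o - 3)*(o^2 - 8*o + 15) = (o - 3)^2*(o - 5)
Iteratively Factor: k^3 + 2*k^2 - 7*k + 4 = (k + 4)*(k^2 - 2*k + 1) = (k - 1)*(k + 4)*(k - 1)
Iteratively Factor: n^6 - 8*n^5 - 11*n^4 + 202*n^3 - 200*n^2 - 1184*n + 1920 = (n - 5)*(n^5 - 3*n^4 - 26*n^3 + 72*n^2 + 160*n - 384) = (n - 5)*(n + 3)*(n^4 - 6*n^3 - 8*n^2 + 96*n - 128) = (n - 5)*(n - 4)*(n + 3)*(n^3 - 2*n^2 - 16*n + 32) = (n - 5)*(n - 4)*(n - 2)*(n + 3)*(n^2 - 16) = (n - 5)*(n - 4)*(n - 2)*(n + 3)*(n + 4)*(n - 4)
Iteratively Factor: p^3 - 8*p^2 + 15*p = (p)*(p^2 - 8*p + 15) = p*(p - 3)*(p - 5)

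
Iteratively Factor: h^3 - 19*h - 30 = (h - 5)*(h^2 + 5*h + 6) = (h - 5)*(h + 3)*(h + 2)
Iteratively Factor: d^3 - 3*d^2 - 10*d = (d - 5)*(d^2 + 2*d) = (d - 5)*(d + 2)*(d)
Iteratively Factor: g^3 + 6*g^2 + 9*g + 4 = (g + 1)*(g^2 + 5*g + 4) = (g + 1)^2*(g + 4)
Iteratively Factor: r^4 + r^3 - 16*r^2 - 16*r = (r - 4)*(r^3 + 5*r^2 + 4*r) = (r - 4)*(r + 1)*(r^2 + 4*r) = (r - 4)*(r + 1)*(r + 4)*(r)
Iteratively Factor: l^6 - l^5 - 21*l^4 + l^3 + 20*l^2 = (l - 1)*(l^5 - 21*l^3 - 20*l^2) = (l - 5)*(l - 1)*(l^4 + 5*l^3 + 4*l^2) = l*(l - 5)*(l - 1)*(l^3 + 5*l^2 + 4*l) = l*(l - 5)*(l - 1)*(l + 1)*(l^2 + 4*l) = l*(l - 5)*(l - 1)*(l + 1)*(l + 4)*(l)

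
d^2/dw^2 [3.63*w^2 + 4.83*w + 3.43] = 7.26000000000000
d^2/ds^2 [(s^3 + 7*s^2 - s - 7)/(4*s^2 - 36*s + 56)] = 3*(43*s^3 - 231*s^2 + 273*s + 259)/(2*(s^6 - 27*s^5 + 285*s^4 - 1485*s^3 + 3990*s^2 - 5292*s + 2744))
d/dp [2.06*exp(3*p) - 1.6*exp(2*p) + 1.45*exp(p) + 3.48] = (6.18*exp(2*p) - 3.2*exp(p) + 1.45)*exp(p)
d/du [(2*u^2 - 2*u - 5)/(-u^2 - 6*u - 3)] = 2*(-7*u^2 - 11*u - 12)/(u^4 + 12*u^3 + 42*u^2 + 36*u + 9)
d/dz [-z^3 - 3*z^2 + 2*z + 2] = -3*z^2 - 6*z + 2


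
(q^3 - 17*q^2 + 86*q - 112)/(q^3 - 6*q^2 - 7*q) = (q^2 - 10*q + 16)/(q*(q + 1))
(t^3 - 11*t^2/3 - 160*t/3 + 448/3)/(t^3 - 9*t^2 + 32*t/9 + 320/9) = 3*(t + 7)/(3*t + 5)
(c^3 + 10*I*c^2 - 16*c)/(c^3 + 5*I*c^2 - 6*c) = (c + 8*I)/(c + 3*I)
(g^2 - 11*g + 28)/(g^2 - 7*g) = (g - 4)/g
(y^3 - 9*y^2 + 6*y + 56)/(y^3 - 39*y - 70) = (y - 4)/(y + 5)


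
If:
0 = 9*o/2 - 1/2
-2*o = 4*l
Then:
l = -1/18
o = 1/9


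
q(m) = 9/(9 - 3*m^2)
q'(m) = 54*m/(9 - 3*m^2)^2 = 6*m/(m^2 - 3)^2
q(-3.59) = -0.30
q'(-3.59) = -0.22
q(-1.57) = 5.61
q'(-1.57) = -32.90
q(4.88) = -0.14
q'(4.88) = 0.07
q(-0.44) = 1.07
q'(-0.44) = -0.34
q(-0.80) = 1.27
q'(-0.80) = -0.86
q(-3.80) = -0.26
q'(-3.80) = -0.17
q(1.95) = -3.74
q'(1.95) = 18.17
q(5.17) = -0.13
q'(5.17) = 0.06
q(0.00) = 1.00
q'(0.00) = 0.00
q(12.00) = -0.02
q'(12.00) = 0.00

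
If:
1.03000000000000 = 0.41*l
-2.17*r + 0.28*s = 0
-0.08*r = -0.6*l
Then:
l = 2.51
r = 18.84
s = 146.02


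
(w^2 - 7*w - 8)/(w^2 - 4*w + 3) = (w^2 - 7*w - 8)/(w^2 - 4*w + 3)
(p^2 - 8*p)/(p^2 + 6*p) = (p - 8)/(p + 6)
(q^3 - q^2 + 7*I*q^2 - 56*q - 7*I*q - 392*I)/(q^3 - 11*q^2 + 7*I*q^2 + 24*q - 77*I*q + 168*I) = (q + 7)/(q - 3)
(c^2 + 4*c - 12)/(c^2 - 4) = (c + 6)/(c + 2)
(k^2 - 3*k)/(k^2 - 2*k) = (k - 3)/(k - 2)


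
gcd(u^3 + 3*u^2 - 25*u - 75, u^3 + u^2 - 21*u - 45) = u^2 - 2*u - 15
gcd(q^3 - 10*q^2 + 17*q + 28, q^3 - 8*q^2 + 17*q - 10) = 1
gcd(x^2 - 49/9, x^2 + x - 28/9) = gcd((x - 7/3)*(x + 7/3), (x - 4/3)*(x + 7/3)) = x + 7/3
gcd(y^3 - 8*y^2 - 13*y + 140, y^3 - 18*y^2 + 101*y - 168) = y - 7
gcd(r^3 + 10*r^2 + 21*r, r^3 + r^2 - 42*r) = r^2 + 7*r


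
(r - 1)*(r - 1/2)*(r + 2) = r^3 + r^2/2 - 5*r/2 + 1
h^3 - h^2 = h^2*(h - 1)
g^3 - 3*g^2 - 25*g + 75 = (g - 5)*(g - 3)*(g + 5)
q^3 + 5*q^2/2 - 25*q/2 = q*(q - 5/2)*(q + 5)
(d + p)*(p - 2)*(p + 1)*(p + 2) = d*p^3 + d*p^2 - 4*d*p - 4*d + p^4 + p^3 - 4*p^2 - 4*p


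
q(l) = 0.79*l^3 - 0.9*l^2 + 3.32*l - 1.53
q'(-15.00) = 563.57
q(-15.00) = -2920.08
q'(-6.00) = 99.44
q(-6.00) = -224.49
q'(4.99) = 53.35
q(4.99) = 90.79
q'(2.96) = 18.76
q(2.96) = 20.90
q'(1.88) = 8.31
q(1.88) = 6.78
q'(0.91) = 3.64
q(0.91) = 1.34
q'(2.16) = 10.49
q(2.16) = 9.40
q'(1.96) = 8.90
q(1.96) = 7.47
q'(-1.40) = 10.49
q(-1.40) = -10.11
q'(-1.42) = 10.65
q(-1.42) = -10.32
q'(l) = 2.37*l^2 - 1.8*l + 3.32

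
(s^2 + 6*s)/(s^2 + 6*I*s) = (s + 6)/(s + 6*I)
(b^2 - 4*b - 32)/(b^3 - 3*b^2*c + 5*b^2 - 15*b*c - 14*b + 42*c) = (b^2 - 4*b - 32)/(b^3 - 3*b^2*c + 5*b^2 - 15*b*c - 14*b + 42*c)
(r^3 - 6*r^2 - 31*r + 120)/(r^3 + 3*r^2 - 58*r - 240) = (r - 3)/(r + 6)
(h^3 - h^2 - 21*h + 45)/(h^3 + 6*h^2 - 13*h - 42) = (h^2 + 2*h - 15)/(h^2 + 9*h + 14)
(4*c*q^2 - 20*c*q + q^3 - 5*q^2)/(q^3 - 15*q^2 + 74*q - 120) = q*(4*c + q)/(q^2 - 10*q + 24)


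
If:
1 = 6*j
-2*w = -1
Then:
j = 1/6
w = 1/2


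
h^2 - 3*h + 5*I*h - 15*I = (h - 3)*(h + 5*I)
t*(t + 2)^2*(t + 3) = t^4 + 7*t^3 + 16*t^2 + 12*t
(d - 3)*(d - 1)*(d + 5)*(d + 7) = d^4 + 8*d^3 - 10*d^2 - 104*d + 105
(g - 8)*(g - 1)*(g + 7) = g^3 - 2*g^2 - 55*g + 56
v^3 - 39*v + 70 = (v - 5)*(v - 2)*(v + 7)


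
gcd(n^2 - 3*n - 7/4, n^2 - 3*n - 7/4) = n^2 - 3*n - 7/4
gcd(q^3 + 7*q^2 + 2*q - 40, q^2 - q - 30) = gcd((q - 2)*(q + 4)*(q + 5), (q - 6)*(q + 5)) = q + 5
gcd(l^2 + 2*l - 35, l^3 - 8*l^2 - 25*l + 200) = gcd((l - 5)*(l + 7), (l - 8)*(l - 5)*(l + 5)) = l - 5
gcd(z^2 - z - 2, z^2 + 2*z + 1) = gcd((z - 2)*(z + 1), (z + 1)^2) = z + 1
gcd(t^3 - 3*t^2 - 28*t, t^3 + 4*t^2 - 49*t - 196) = t^2 - 3*t - 28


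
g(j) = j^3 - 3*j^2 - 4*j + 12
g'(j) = 3*j^2 - 6*j - 4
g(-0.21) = 12.70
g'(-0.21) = -2.61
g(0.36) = 10.22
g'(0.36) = -5.77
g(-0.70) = 12.99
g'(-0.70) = 1.67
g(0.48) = 9.50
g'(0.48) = -6.19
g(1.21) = 4.54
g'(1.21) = -6.87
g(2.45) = -1.10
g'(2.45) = -0.69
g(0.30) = 10.56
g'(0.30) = -5.53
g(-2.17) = -3.67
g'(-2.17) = 23.15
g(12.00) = 1260.00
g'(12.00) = 356.00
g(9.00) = 462.00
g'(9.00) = 185.00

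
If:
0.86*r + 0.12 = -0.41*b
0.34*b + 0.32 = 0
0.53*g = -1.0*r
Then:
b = -0.94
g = -0.58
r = 0.31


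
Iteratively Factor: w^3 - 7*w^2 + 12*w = (w - 3)*(w^2 - 4*w) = (w - 4)*(w - 3)*(w)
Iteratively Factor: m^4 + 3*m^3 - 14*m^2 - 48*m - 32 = (m + 1)*(m^3 + 2*m^2 - 16*m - 32) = (m + 1)*(m + 4)*(m^2 - 2*m - 8) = (m + 1)*(m + 2)*(m + 4)*(m - 4)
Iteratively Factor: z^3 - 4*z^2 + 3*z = (z - 3)*(z^2 - z) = (z - 3)*(z - 1)*(z)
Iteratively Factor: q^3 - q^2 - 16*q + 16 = (q - 1)*(q^2 - 16) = (q - 4)*(q - 1)*(q + 4)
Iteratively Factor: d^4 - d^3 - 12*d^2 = (d)*(d^3 - d^2 - 12*d) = d*(d + 3)*(d^2 - 4*d) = d^2*(d + 3)*(d - 4)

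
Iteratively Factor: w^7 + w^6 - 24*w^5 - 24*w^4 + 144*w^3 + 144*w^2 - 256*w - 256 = (w + 4)*(w^6 - 3*w^5 - 12*w^4 + 24*w^3 + 48*w^2 - 48*w - 64) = (w - 2)*(w + 4)*(w^5 - w^4 - 14*w^3 - 4*w^2 + 40*w + 32) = (w - 4)*(w - 2)*(w + 4)*(w^4 + 3*w^3 - 2*w^2 - 12*w - 8) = (w - 4)*(w - 2)^2*(w + 4)*(w^3 + 5*w^2 + 8*w + 4) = (w - 4)*(w - 2)^2*(w + 1)*(w + 4)*(w^2 + 4*w + 4) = (w - 4)*(w - 2)^2*(w + 1)*(w + 2)*(w + 4)*(w + 2)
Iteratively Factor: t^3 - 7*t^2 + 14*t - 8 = (t - 1)*(t^2 - 6*t + 8) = (t - 2)*(t - 1)*(t - 4)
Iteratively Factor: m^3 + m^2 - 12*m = (m)*(m^2 + m - 12) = m*(m - 3)*(m + 4)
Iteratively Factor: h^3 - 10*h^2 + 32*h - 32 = (h - 4)*(h^2 - 6*h + 8) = (h - 4)^2*(h - 2)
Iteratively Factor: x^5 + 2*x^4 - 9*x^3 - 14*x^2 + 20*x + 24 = (x - 2)*(x^4 + 4*x^3 - x^2 - 16*x - 12) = (x - 2)*(x + 3)*(x^3 + x^2 - 4*x - 4) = (x - 2)^2*(x + 3)*(x^2 + 3*x + 2) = (x - 2)^2*(x + 1)*(x + 3)*(x + 2)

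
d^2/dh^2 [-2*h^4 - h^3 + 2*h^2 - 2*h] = -24*h^2 - 6*h + 4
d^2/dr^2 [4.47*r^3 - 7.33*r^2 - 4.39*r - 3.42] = 26.82*r - 14.66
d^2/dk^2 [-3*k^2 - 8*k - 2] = -6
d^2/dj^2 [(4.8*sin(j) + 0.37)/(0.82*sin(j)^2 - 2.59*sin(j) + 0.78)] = (-3.22752*sin(j)^5 - 11.189392*sin(j)^4 + 27.232938*sin(j)^3 - 9.73962100000002*sin(j)^2 - 26.80311*sin(j) + 23.88461)/(0.551368*sin(j)^6 - 5.224548*sin(j)^5 + 18.075342*sin(j)^4 - 27.313363*sin(j)^3 + 17.193618*sin(j)^2 - 4.727268*sin(j) + 0.474552)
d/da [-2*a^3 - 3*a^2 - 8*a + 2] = -6*a^2 - 6*a - 8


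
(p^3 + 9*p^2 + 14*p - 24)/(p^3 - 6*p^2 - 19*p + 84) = (p^2 + 5*p - 6)/(p^2 - 10*p + 21)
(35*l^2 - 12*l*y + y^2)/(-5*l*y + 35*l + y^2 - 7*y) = (-7*l + y)/(y - 7)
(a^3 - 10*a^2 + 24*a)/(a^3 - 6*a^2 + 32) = a*(a - 6)/(a^2 - 2*a - 8)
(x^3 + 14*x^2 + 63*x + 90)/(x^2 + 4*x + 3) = (x^2 + 11*x + 30)/(x + 1)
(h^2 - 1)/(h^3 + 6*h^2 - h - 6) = 1/(h + 6)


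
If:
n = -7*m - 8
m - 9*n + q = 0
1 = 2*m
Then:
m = 1/2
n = -23/2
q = -104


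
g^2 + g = g*(g + 1)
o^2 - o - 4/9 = (o - 4/3)*(o + 1/3)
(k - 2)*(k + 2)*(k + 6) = k^3 + 6*k^2 - 4*k - 24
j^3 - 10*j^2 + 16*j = j*(j - 8)*(j - 2)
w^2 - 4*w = w*(w - 4)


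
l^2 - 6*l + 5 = (l - 5)*(l - 1)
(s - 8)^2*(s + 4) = s^3 - 12*s^2 + 256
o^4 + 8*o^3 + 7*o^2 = o^2*(o + 1)*(o + 7)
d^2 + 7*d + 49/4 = (d + 7/2)^2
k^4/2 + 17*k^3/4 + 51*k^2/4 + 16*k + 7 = (k/2 + 1)*(k + 1)*(k + 2)*(k + 7/2)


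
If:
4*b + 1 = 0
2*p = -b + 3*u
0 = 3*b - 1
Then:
No Solution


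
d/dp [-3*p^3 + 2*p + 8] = 2 - 9*p^2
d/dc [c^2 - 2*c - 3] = 2*c - 2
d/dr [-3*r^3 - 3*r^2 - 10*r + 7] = -9*r^2 - 6*r - 10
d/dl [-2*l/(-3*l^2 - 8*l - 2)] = 2*(2 - 3*l^2)/(9*l^4 + 48*l^3 + 76*l^2 + 32*l + 4)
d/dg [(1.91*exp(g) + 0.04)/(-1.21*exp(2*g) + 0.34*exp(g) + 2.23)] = (2.3111*exp(2*g) + 0.0968*exp(g) + 4.2457)*exp(g)/(1.4641*exp(4*g) - 0.8228*exp(3*g) - 5.281*exp(2*g) + 1.5164*exp(g) + 4.9729)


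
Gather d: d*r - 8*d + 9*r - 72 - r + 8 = d*(r - 8) + 8*r - 64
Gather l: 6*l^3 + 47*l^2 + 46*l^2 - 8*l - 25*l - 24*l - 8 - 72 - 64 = 6*l^3 + 93*l^2 - 57*l - 144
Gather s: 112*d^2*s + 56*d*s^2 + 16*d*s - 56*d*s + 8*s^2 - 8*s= s^2*(56*d + 8) + s*(112*d^2 - 40*d - 8)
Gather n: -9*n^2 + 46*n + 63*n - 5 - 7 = -9*n^2 + 109*n - 12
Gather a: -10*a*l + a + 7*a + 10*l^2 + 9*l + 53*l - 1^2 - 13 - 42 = a*(8 - 10*l) + 10*l^2 + 62*l - 56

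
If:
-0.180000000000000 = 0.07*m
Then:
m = -2.57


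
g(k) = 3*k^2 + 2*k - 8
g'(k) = 6*k + 2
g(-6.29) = 98.11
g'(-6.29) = -35.74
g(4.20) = 53.32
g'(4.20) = 27.20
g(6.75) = 142.19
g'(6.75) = 42.50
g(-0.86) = -7.50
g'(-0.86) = -3.16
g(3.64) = 39.03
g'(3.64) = 23.84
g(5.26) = 85.52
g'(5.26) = 33.56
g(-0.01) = -8.02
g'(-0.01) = 1.94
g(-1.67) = -2.97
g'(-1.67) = -8.02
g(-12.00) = 400.00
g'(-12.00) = -70.00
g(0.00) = -8.00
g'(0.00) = 2.00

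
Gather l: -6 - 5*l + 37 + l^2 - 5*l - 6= l^2 - 10*l + 25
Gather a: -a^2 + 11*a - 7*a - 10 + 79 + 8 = -a^2 + 4*a + 77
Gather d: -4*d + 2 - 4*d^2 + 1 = -4*d^2 - 4*d + 3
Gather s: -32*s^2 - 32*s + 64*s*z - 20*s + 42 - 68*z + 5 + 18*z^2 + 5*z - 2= -32*s^2 + s*(64*z - 52) + 18*z^2 - 63*z + 45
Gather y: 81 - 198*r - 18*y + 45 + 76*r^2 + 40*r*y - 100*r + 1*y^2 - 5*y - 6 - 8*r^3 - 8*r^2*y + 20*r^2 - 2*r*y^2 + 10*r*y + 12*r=-8*r^3 + 96*r^2 - 286*r + y^2*(1 - 2*r) + y*(-8*r^2 + 50*r - 23) + 120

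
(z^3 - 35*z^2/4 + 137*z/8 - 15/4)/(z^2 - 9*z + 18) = (8*z^2 - 22*z + 5)/(8*(z - 3))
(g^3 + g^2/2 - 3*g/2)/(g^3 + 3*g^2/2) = (g - 1)/g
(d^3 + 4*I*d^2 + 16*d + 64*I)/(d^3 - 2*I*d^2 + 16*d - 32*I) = (d + 4*I)/(d - 2*I)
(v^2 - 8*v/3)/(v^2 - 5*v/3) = (3*v - 8)/(3*v - 5)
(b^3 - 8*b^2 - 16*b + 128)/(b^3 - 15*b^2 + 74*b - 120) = (b^2 - 4*b - 32)/(b^2 - 11*b + 30)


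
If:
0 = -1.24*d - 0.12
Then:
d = -0.10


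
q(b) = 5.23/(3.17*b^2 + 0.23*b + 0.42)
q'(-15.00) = 0.00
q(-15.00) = 0.01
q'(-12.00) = 0.00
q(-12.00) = 0.01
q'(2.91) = -0.13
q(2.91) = 0.19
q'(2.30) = -0.25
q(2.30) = 0.30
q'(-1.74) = 0.61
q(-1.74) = 0.54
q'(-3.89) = 0.06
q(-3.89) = 0.11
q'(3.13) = -0.10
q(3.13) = 0.16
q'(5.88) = -0.02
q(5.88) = 0.05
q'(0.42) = -13.07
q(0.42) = 4.86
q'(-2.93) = 0.13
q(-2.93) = 0.19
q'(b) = 5.23*(-6.34*b - 0.23)/(3.17*b^2 + 0.23*b + 0.42)^2 = (-33.1582*b - 1.2029)/(3.17*b^2 + 0.23*b + 0.42)^2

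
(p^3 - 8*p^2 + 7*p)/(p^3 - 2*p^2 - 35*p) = (p - 1)/(p + 5)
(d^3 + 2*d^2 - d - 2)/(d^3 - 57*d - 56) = (d^2 + d - 2)/(d^2 - d - 56)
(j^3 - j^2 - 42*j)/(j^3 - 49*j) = (j + 6)/(j + 7)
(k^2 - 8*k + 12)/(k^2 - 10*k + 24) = (k - 2)/(k - 4)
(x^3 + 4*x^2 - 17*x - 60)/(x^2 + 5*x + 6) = (x^2 + x - 20)/(x + 2)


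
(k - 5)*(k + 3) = k^2 - 2*k - 15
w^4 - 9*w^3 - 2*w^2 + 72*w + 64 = (w - 8)*(w - 4)*(w + 1)*(w + 2)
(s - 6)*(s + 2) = s^2 - 4*s - 12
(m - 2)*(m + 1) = m^2 - m - 2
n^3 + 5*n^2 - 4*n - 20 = (n - 2)*(n + 2)*(n + 5)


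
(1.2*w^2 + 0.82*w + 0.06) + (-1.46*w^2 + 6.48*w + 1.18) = -0.26*w^2 + 7.3*w + 1.24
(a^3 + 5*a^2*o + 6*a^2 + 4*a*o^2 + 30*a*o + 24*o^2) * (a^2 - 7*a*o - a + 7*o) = a^5 - 2*a^4*o + 5*a^4 - 31*a^3*o^2 - 10*a^3*o - 6*a^3 - 28*a^2*o^3 - 155*a^2*o^2 + 12*a^2*o - 140*a*o^3 + 186*a*o^2 + 168*o^3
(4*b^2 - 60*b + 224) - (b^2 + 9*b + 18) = 3*b^2 - 69*b + 206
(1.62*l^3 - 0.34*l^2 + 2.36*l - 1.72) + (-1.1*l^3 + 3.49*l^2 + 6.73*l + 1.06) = 0.52*l^3 + 3.15*l^2 + 9.09*l - 0.66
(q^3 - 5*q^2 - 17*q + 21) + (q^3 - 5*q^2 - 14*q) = 2*q^3 - 10*q^2 - 31*q + 21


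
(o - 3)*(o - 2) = o^2 - 5*o + 6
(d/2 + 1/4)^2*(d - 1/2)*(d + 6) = d^4/4 + 13*d^3/8 + 11*d^2/16 - 13*d/32 - 3/16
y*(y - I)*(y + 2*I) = y^3 + I*y^2 + 2*y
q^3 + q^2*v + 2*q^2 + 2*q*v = q*(q + 2)*(q + v)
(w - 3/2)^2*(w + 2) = w^3 - w^2 - 15*w/4 + 9/2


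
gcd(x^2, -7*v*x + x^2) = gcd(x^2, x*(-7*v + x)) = x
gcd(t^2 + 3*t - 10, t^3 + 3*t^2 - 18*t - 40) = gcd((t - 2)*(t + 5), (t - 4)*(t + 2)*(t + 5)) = t + 5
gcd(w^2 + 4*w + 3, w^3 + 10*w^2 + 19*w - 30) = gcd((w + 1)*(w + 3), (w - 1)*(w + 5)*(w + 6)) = 1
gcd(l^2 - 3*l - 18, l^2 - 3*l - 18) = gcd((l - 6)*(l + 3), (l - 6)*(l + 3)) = l^2 - 3*l - 18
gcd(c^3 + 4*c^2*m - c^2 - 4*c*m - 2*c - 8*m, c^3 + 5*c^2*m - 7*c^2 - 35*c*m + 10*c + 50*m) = c - 2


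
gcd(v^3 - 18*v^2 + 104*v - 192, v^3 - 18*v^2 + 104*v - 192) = v^3 - 18*v^2 + 104*v - 192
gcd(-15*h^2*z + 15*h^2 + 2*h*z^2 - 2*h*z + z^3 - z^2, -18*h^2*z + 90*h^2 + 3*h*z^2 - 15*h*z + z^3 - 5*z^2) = -3*h + z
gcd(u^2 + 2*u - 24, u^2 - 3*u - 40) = 1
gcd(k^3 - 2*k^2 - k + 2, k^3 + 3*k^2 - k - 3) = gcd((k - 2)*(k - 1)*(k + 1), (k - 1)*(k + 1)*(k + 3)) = k^2 - 1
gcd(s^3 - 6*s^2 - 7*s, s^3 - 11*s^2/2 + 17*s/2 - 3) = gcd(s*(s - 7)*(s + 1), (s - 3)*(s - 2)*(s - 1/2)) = 1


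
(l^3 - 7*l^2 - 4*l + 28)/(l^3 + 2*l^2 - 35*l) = (l^3 - 7*l^2 - 4*l + 28)/(l*(l^2 + 2*l - 35))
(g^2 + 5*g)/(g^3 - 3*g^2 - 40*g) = 1/(g - 8)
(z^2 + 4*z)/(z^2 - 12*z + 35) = z*(z + 4)/(z^2 - 12*z + 35)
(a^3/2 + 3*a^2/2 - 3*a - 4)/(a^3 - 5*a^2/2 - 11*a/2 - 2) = (a^2 + 2*a - 8)/(2*a^2 - 7*a - 4)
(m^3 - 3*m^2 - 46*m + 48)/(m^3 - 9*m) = (m^3 - 3*m^2 - 46*m + 48)/(m*(m^2 - 9))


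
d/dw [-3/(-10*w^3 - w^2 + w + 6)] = 3*(-30*w^2 - 2*w + 1)/(10*w^3 + w^2 - w - 6)^2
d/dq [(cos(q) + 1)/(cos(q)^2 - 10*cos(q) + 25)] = (cos(q) + 7)*sin(q)/(cos(q) - 5)^3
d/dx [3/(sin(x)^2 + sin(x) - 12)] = -3*(2*sin(x) + 1)*cos(x)/(sin(x)^2 + sin(x) - 12)^2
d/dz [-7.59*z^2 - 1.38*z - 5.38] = -15.18*z - 1.38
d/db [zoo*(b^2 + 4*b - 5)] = zoo*(b + 2)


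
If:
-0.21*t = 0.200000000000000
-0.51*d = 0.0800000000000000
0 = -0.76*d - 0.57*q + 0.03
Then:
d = -0.16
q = 0.26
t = -0.95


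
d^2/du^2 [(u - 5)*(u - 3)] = 2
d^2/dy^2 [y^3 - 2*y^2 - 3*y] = 6*y - 4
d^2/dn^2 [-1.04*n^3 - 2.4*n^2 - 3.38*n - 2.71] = -6.24*n - 4.8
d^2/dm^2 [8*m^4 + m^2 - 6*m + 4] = 96*m^2 + 2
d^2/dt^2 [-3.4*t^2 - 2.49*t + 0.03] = -6.80000000000000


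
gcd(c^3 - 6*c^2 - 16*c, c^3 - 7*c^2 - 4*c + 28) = c + 2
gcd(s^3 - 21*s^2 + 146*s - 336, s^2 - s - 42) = s - 7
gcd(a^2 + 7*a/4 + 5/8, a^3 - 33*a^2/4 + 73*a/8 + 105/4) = a + 5/4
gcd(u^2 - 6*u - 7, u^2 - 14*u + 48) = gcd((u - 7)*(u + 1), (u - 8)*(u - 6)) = 1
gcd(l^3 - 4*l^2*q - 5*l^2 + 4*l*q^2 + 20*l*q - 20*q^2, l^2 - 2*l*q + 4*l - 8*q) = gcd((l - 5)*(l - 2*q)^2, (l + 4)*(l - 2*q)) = -l + 2*q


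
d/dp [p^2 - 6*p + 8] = 2*p - 6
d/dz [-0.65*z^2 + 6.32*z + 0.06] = 6.32 - 1.3*z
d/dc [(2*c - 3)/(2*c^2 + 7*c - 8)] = (-4*c^2 + 12*c + 5)/(4*c^4 + 28*c^3 + 17*c^2 - 112*c + 64)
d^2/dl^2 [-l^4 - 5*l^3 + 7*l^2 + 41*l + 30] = -12*l^2 - 30*l + 14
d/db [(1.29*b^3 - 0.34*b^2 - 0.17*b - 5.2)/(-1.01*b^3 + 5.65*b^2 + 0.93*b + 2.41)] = (4.44089209850063e-16*b^5 + 6.9451*b^4 + 2.056*b^3 - 5.785*b^2 + 57.1212*b + 4.4263)/(1.0201*b^6 - 11.413*b^5 + 30.0439*b^4 + 5.6408*b^3 + 28.0979*b^2 + 4.4826*b + 5.8081)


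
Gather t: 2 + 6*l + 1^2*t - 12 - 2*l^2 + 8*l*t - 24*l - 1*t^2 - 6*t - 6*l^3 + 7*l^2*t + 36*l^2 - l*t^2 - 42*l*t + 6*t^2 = -6*l^3 + 34*l^2 - 18*l + t^2*(5 - l) + t*(7*l^2 - 34*l - 5) - 10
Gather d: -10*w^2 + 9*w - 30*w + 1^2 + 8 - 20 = -10*w^2 - 21*w - 11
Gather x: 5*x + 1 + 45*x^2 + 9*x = 45*x^2 + 14*x + 1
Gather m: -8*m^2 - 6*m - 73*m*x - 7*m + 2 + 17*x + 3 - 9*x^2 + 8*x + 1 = -8*m^2 + m*(-73*x - 13) - 9*x^2 + 25*x + 6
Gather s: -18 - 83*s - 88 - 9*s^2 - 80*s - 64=-9*s^2 - 163*s - 170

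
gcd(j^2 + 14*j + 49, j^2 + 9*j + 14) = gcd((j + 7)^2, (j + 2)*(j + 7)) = j + 7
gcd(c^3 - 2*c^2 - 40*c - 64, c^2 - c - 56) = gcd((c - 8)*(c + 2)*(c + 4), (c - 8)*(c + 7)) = c - 8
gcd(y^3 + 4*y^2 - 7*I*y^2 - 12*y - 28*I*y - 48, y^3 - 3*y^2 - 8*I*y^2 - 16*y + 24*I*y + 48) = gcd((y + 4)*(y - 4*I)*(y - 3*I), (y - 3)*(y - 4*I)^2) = y - 4*I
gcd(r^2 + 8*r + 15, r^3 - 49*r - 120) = r^2 + 8*r + 15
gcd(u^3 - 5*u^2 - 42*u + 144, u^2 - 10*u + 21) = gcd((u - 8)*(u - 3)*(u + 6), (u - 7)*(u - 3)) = u - 3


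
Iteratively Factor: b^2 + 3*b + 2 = (b + 1)*(b + 2)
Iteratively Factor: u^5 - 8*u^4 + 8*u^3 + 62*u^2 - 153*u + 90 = (u - 5)*(u^4 - 3*u^3 - 7*u^2 + 27*u - 18) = (u - 5)*(u - 2)*(u^3 - u^2 - 9*u + 9) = (u - 5)*(u - 3)*(u - 2)*(u^2 + 2*u - 3) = (u - 5)*(u - 3)*(u - 2)*(u + 3)*(u - 1)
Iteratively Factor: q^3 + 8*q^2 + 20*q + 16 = (q + 2)*(q^2 + 6*q + 8) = (q + 2)^2*(q + 4)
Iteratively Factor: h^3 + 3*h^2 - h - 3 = (h + 1)*(h^2 + 2*h - 3) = (h + 1)*(h + 3)*(h - 1)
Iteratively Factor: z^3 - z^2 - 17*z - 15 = (z - 5)*(z^2 + 4*z + 3) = (z - 5)*(z + 3)*(z + 1)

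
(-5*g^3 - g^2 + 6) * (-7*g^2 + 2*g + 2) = 35*g^5 - 3*g^4 - 12*g^3 - 44*g^2 + 12*g + 12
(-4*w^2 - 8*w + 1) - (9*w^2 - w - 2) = -13*w^2 - 7*w + 3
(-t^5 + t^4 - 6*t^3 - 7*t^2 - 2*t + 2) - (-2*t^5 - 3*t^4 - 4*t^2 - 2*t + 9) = t^5 + 4*t^4 - 6*t^3 - 3*t^2 - 7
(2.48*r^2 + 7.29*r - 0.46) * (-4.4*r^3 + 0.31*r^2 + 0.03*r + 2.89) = -10.912*r^5 - 31.3072*r^4 + 4.3583*r^3 + 7.2433*r^2 + 21.0543*r - 1.3294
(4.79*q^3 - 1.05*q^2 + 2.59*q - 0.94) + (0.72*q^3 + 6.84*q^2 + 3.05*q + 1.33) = 5.51*q^3 + 5.79*q^2 + 5.64*q + 0.39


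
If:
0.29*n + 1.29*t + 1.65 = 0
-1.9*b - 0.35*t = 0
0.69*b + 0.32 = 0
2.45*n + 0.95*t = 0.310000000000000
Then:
No Solution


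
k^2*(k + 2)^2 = k^4 + 4*k^3 + 4*k^2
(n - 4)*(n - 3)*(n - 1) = n^3 - 8*n^2 + 19*n - 12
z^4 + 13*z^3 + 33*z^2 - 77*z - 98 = (z - 2)*(z + 1)*(z + 7)^2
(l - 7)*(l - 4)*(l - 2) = l^3 - 13*l^2 + 50*l - 56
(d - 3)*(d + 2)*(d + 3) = d^3 + 2*d^2 - 9*d - 18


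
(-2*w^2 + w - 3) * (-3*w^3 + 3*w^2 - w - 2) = 6*w^5 - 9*w^4 + 14*w^3 - 6*w^2 + w + 6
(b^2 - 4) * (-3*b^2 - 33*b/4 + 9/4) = -3*b^4 - 33*b^3/4 + 57*b^2/4 + 33*b - 9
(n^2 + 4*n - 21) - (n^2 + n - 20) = 3*n - 1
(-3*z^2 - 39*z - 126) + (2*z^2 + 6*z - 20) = -z^2 - 33*z - 146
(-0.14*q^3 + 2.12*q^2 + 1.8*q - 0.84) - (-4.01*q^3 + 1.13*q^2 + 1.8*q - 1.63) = 3.87*q^3 + 0.99*q^2 + 0.79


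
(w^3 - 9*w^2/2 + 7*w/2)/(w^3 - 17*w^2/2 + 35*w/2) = (w - 1)/(w - 5)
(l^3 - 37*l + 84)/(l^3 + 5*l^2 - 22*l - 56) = (l - 3)/(l + 2)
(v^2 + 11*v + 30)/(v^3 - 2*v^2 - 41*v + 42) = (v + 5)/(v^2 - 8*v + 7)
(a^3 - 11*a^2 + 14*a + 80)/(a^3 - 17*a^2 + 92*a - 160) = (a + 2)/(a - 4)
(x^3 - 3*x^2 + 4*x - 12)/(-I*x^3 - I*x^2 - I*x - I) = I*(x^3 - 3*x^2 + 4*x - 12)/(x^3 + x^2 + x + 1)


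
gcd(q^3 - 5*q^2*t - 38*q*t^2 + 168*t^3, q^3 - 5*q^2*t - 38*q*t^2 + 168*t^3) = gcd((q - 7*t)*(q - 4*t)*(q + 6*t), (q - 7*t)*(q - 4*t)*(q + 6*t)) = q^3 - 5*q^2*t - 38*q*t^2 + 168*t^3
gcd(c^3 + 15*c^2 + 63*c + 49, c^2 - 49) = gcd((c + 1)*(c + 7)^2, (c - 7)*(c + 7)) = c + 7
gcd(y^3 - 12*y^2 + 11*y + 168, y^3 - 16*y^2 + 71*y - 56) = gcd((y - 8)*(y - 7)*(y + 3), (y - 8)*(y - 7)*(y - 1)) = y^2 - 15*y + 56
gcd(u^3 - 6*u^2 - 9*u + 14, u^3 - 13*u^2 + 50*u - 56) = u - 7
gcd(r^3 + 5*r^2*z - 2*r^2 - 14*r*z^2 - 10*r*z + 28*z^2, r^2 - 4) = r - 2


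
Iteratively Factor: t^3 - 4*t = (t + 2)*(t^2 - 2*t) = t*(t + 2)*(t - 2)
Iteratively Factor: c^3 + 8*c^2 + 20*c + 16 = (c + 2)*(c^2 + 6*c + 8) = (c + 2)*(c + 4)*(c + 2)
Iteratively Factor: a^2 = (a)*(a)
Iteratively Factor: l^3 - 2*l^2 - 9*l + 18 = (l + 3)*(l^2 - 5*l + 6) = (l - 2)*(l + 3)*(l - 3)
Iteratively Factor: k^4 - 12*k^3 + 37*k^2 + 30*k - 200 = (k + 2)*(k^3 - 14*k^2 + 65*k - 100) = (k - 5)*(k + 2)*(k^2 - 9*k + 20) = (k - 5)^2*(k + 2)*(k - 4)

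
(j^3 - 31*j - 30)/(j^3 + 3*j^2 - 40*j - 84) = (j^2 + 6*j + 5)/(j^2 + 9*j + 14)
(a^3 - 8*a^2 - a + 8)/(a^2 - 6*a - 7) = (a^2 - 9*a + 8)/(a - 7)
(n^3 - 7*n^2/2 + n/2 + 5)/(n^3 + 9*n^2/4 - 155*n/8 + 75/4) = 4*(n^2 - n - 2)/(4*n^2 + 19*n - 30)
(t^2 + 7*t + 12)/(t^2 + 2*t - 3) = (t + 4)/(t - 1)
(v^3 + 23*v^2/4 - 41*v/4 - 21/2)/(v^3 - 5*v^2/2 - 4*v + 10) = (4*v^2 + 31*v + 21)/(2*(2*v^2 - v - 10))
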